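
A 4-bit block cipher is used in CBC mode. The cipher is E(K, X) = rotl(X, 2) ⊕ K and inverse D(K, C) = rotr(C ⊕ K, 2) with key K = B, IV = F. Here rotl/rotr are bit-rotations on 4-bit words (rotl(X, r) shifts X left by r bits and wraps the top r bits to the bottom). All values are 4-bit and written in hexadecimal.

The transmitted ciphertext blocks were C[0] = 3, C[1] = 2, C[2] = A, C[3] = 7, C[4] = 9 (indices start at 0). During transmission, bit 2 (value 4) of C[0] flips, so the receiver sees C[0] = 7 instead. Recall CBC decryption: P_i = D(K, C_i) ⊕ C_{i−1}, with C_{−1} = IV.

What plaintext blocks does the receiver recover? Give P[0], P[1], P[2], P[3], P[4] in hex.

Only C[0] changed, to 7. In CBC, a change in C_i garbles P_i and flips the same bit in P_{i+1}. Decrypting the received ciphertext:
P[0]: D(K, 7) = 3; 3 ⊕ F = C.
P[1]: D(K, 2) = 6; 6 ⊕ 7 = 1.
P[2]: D(K, A) = 4; 4 ⊕ 2 = 6.
P[3]: D(K, 7) = 3; 3 ⊕ A = 9.
P[4]: D(K, 9) = 8; 8 ⊕ 7 = F.
Blocks that differ from the original plaintext: P[0], P[1].

P[0] = C, P[1] = 1, P[2] = 6, P[3] = 9, P[4] = F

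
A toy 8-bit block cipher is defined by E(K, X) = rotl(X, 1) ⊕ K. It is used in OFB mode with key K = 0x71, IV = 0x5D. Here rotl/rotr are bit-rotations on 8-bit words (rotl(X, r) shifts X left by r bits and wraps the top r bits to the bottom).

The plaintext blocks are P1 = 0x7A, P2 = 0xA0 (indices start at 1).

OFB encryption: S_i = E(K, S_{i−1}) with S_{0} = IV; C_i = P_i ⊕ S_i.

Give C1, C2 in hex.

C1: S = E(K, 0x5D) = 0xCB; 0x7A ⊕ 0xCB = 0xB1.
C2: S = E(K, 0xCB) = 0xE6; 0xA0 ⊕ 0xE6 = 0x46.

C1 = 0xB1, C2 = 0x46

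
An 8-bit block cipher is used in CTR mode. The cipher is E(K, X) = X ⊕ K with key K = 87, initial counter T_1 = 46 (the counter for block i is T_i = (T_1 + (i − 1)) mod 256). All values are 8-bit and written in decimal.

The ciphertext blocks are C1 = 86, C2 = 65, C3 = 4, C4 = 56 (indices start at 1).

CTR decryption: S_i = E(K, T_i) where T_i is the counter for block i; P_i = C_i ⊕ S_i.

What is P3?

P3 = 99

P3: T = 48, S = E(K, T) = 103; 4 ⊕ 103 = 99.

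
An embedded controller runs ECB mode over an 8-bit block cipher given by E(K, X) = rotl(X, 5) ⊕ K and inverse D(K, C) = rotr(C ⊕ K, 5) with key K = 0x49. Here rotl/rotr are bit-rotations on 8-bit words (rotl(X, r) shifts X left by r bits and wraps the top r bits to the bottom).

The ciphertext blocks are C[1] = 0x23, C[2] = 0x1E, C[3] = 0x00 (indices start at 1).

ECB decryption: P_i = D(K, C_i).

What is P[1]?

P[1] = 0x53

P[1]: D(K, 0x23) = 0x53.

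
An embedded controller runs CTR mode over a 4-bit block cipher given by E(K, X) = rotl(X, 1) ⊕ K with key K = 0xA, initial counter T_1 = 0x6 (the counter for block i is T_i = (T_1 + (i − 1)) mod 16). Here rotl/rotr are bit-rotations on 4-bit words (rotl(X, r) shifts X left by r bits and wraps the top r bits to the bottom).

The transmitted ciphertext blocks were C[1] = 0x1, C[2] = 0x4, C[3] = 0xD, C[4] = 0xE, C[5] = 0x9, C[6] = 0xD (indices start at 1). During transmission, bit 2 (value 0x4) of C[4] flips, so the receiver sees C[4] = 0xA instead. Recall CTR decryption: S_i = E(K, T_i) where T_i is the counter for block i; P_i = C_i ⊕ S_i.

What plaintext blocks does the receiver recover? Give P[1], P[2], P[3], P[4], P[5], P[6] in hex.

P[1] = 0x7, P[2] = 0x0, P[3] = 0x6, P[4] = 0x3, P[5] = 0x6, P[6] = 0x0

Only C[4] changed, to 0xA. In CTR, a change in C_i flips the same bit in P_i only; the keystream is unaffected. Decrypting the received ciphertext:
P[1]: T = 0x6, S = E(K, T) = 0x6; 0x1 ⊕ 0x6 = 0x7.
P[2]: T = 0x7, S = E(K, T) = 0x4; 0x4 ⊕ 0x4 = 0x0.
P[3]: T = 0x8, S = E(K, T) = 0xB; 0xD ⊕ 0xB = 0x6.
P[4]: T = 0x9, S = E(K, T) = 0x9; 0xA ⊕ 0x9 = 0x3.
P[5]: T = 0xA, S = E(K, T) = 0xF; 0x9 ⊕ 0xF = 0x6.
P[6]: T = 0xB, S = E(K, T) = 0xD; 0xD ⊕ 0xD = 0x0.
Blocks that differ from the original plaintext: P[4].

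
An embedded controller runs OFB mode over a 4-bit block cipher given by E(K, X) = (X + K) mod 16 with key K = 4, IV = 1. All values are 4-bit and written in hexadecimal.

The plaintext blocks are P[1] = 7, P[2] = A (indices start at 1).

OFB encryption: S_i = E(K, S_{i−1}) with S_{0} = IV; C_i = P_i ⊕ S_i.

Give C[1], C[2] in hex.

C[1]: S = E(K, 1) = 5; 7 ⊕ 5 = 2.
C[2]: S = E(K, 5) = 9; A ⊕ 9 = 3.

C[1] = 2, C[2] = 3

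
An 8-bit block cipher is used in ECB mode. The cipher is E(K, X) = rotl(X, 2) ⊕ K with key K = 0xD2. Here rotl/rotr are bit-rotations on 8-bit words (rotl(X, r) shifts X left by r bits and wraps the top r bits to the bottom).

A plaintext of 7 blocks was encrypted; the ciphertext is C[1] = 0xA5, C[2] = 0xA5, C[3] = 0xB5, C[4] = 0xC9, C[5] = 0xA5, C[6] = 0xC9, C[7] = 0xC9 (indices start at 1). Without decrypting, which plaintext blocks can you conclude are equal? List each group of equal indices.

P[1] = P[2] = P[5]; P[4] = P[6] = P[7]

ECB encrypts each block independently with the same key, so equal ciphertext blocks imply equal plaintext blocks.
C[1] = C[2] = C[5] = 0xA5, so P[1] = P[2] = P[5].
C[4] = C[6] = C[7] = 0xC9, so P[4] = P[6] = P[7].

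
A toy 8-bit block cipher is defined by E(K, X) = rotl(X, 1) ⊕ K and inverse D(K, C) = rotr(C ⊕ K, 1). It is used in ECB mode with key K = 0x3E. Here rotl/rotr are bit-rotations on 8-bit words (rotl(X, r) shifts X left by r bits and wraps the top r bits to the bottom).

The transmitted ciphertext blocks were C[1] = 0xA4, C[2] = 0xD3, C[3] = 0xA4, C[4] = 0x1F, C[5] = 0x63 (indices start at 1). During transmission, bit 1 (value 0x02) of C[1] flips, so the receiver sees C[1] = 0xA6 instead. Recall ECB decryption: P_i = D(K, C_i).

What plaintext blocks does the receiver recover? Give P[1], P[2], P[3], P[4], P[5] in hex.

P[1] = 0x4C, P[2] = 0xF6, P[3] = 0x4D, P[4] = 0x90, P[5] = 0xAE

Only C[1] changed, to 0xA6. In ECB, a change in C_i affects only P_i. Decrypting the received ciphertext:
P[1]: D(K, 0xA6) = 0x4C.
P[2]: D(K, 0xD3) = 0xF6.
P[3]: D(K, 0xA4) = 0x4D.
P[4]: D(K, 0x1F) = 0x90.
P[5]: D(K, 0x63) = 0xAE.
Blocks that differ from the original plaintext: P[1].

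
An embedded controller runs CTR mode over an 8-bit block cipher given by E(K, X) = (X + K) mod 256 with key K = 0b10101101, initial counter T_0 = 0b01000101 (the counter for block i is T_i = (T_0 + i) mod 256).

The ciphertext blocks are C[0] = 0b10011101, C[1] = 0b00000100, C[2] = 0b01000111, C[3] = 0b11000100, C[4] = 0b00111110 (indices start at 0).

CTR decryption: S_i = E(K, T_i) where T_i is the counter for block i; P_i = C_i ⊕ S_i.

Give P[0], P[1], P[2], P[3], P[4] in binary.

P[0]: T = 0b01000101, S = E(K, T) = 0b11110010; 0b10011101 ⊕ 0b11110010 = 0b01101111.
P[1]: T = 0b01000110, S = E(K, T) = 0b11110011; 0b00000100 ⊕ 0b11110011 = 0b11110111.
P[2]: T = 0b01000111, S = E(K, T) = 0b11110100; 0b01000111 ⊕ 0b11110100 = 0b10110011.
P[3]: T = 0b01001000, S = E(K, T) = 0b11110101; 0b11000100 ⊕ 0b11110101 = 0b00110001.
P[4]: T = 0b01001001, S = E(K, T) = 0b11110110; 0b00111110 ⊕ 0b11110110 = 0b11001000.

P[0] = 0b01101111, P[1] = 0b11110111, P[2] = 0b10110011, P[3] = 0b00110001, P[4] = 0b11001000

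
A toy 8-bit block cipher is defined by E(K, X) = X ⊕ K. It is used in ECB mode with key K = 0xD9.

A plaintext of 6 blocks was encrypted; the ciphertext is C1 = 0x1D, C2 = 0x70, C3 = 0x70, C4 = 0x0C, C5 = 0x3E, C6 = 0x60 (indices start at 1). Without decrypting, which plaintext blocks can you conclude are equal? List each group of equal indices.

P2 = P3

ECB encrypts each block independently with the same key, so equal ciphertext blocks imply equal plaintext blocks.
C2 = C3 = 0x70, so P2 = P3.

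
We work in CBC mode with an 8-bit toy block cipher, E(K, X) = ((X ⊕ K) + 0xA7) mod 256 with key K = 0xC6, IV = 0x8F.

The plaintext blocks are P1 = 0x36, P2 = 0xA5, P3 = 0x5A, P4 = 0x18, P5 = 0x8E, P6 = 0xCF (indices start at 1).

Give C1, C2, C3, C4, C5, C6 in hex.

CBC encryption: C_i = E(K, P_i ⊕ C_{i−1}), with C_{0} = IV.
C1: P1 ⊕ 0x8F = 0xB9; E(K, 0xB9) = 0x26.
C2: P2 ⊕ 0x26 = 0x83; E(K, 0x83) = 0xEC.
C3: P3 ⊕ 0xEC = 0xB6; E(K, 0xB6) = 0x17.
C4: P4 ⊕ 0x17 = 0x0F; E(K, 0x0F) = 0x70.
C5: P5 ⊕ 0x70 = 0xFE; E(K, 0xFE) = 0xDF.
C6: P6 ⊕ 0xDF = 0x10; E(K, 0x10) = 0x7D.

C1 = 0x26, C2 = 0xEC, C3 = 0x17, C4 = 0x70, C5 = 0xDF, C6 = 0x7D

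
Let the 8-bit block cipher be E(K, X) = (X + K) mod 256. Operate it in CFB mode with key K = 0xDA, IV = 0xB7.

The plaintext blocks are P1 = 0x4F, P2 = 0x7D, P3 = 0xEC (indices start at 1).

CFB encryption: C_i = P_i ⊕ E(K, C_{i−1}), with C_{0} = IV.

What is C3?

C3 = 0x73

C1: E(K, 0xB7) = 0x91; 0x4F ⊕ 0x91 = 0xDE.
C2: E(K, 0xDE) = 0xB8; 0x7D ⊕ 0xB8 = 0xC5.
C3: E(K, 0xC5) = 0x9F; 0xEC ⊕ 0x9F = 0x73.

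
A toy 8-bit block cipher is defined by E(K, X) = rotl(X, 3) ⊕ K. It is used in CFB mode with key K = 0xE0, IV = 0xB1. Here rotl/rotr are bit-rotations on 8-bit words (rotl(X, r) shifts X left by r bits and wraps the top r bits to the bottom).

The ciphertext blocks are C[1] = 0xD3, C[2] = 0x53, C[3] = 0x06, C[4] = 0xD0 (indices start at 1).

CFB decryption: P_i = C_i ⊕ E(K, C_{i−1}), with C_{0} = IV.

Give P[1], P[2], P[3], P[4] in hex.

P[1]: E(K, 0xB1) = 0x6D; 0xD3 ⊕ 0x6D = 0xBE.
P[2]: E(K, 0xD3) = 0x7E; 0x53 ⊕ 0x7E = 0x2D.
P[3]: E(K, 0x53) = 0x7A; 0x06 ⊕ 0x7A = 0x7C.
P[4]: E(K, 0x06) = 0xD0; 0xD0 ⊕ 0xD0 = 0x00.

P[1] = 0xBE, P[2] = 0x2D, P[3] = 0x7C, P[4] = 0x00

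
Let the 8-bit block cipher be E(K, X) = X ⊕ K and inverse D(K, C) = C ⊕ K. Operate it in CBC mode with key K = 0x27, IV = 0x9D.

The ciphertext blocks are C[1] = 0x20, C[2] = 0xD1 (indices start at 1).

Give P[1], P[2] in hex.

CBC decryption: P_i = D(K, C_i) ⊕ C_{i−1}, with C_{0} = IV.
P[1]: D(K, 0x20) = 0x07; 0x07 ⊕ 0x9D = 0x9A.
P[2]: D(K, 0xD1) = 0xF6; 0xF6 ⊕ 0x20 = 0xD6.

P[1] = 0x9A, P[2] = 0xD6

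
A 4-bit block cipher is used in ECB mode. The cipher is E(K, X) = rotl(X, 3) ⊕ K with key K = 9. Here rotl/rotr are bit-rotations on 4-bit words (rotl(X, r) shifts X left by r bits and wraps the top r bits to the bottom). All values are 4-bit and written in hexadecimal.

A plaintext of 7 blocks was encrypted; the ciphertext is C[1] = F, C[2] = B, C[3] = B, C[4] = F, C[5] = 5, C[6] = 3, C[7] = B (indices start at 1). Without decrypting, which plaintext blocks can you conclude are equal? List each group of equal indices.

P[1] = P[4]; P[2] = P[3] = P[7]

ECB encrypts each block independently with the same key, so equal ciphertext blocks imply equal plaintext blocks.
C[1] = C[4] = F, so P[1] = P[4].
C[2] = C[3] = C[7] = B, so P[2] = P[3] = P[7].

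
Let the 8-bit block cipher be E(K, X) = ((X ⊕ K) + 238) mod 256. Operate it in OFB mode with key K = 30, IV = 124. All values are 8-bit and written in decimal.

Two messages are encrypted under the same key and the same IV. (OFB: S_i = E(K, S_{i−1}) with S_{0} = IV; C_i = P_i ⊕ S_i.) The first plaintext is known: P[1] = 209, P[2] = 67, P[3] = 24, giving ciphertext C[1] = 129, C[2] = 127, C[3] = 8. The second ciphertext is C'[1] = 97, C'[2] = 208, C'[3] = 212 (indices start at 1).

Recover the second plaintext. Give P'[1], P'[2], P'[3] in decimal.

In OFB with a reused IV, both messages share the same keystream S_i, so C_i ⊕ C'_i = P_i ⊕ P'_i and thus P'_i = P_i ⊕ C_i ⊕ C'_i.
P'[1]: 209 ⊕ 129 ⊕ 97 = 49.
P'[2]: 67 ⊕ 127 ⊕ 208 = 236.
P'[3]: 24 ⊕ 8 ⊕ 212 = 196.

P'[1] = 49, P'[2] = 236, P'[3] = 196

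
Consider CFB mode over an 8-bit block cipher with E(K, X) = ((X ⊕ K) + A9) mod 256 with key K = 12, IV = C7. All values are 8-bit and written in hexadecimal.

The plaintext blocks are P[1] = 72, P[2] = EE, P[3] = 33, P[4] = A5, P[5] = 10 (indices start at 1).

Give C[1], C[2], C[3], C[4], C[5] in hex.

CFB encryption: C_i = P_i ⊕ E(K, C_{i−1}), with C_{0} = IV.
C[1]: E(K, C7) = 7E; 72 ⊕ 7E = 0C.
C[2]: E(K, 0C) = C7; EE ⊕ C7 = 29.
C[3]: E(K, 29) = E4; 33 ⊕ E4 = D7.
C[4]: E(K, D7) = 6E; A5 ⊕ 6E = CB.
C[5]: E(K, CB) = 82; 10 ⊕ 82 = 92.

C[1] = 0C, C[2] = 29, C[3] = D7, C[4] = CB, C[5] = 92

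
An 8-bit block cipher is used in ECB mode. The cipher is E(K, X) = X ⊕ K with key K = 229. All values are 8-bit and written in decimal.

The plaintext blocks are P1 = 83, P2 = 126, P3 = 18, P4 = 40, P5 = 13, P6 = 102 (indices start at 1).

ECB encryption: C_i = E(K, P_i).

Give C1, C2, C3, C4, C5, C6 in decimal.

C1 = 182, C2 = 155, C3 = 247, C4 = 205, C5 = 232, C6 = 131

C1: E(K, 83) = 182.
C2: E(K, 126) = 155.
C3: E(K, 18) = 247.
C4: E(K, 40) = 205.
C5: E(K, 13) = 232.
C6: E(K, 102) = 131.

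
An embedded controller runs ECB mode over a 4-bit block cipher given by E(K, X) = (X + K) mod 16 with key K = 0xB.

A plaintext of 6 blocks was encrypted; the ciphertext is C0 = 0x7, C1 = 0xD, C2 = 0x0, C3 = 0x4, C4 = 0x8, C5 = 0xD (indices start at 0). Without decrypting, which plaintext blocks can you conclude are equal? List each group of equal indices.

ECB encrypts each block independently with the same key, so equal ciphertext blocks imply equal plaintext blocks.
C1 = C5 = 0xD, so P1 = P5.

P1 = P5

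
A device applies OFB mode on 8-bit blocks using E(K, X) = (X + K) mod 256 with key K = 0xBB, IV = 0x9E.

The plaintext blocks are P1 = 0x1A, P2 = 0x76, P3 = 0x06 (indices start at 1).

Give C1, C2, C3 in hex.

OFB encryption: S_i = E(K, S_{i−1}) with S_{0} = IV; C_i = P_i ⊕ S_i.
C1: S = E(K, 0x9E) = 0x59; 0x1A ⊕ 0x59 = 0x43.
C2: S = E(K, 0x59) = 0x14; 0x76 ⊕ 0x14 = 0x62.
C3: S = E(K, 0x14) = 0xCF; 0x06 ⊕ 0xCF = 0xC9.

C1 = 0x43, C2 = 0x62, C3 = 0xC9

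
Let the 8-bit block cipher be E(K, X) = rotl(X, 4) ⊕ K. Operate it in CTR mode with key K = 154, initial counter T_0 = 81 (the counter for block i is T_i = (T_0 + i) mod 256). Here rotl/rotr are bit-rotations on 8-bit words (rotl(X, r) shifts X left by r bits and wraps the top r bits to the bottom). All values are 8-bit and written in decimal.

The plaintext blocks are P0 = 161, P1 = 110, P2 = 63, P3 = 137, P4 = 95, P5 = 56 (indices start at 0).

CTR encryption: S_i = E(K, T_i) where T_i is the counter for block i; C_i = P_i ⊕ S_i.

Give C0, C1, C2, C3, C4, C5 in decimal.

C0: T = 81, S = E(K, T) = 143; 161 ⊕ 143 = 46.
C1: T = 82, S = E(K, T) = 191; 110 ⊕ 191 = 209.
C2: T = 83, S = E(K, T) = 175; 63 ⊕ 175 = 144.
C3: T = 84, S = E(K, T) = 223; 137 ⊕ 223 = 86.
C4: T = 85, S = E(K, T) = 207; 95 ⊕ 207 = 144.
C5: T = 86, S = E(K, T) = 255; 56 ⊕ 255 = 199.

C0 = 46, C1 = 209, C2 = 144, C3 = 86, C4 = 144, C5 = 199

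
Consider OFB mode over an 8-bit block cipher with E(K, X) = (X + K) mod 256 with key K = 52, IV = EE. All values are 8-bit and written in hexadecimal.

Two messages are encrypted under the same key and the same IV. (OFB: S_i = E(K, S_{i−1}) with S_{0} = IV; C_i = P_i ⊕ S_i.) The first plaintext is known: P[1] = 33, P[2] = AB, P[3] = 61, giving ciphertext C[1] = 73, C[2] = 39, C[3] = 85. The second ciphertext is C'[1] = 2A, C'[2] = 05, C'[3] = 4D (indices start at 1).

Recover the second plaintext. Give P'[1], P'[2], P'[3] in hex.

In OFB with a reused IV, both messages share the same keystream S_i, so C_i ⊕ C'_i = P_i ⊕ P'_i and thus P'_i = P_i ⊕ C_i ⊕ C'_i.
P'[1]: 33 ⊕ 73 ⊕ 2A = 6A.
P'[2]: AB ⊕ 39 ⊕ 05 = 97.
P'[3]: 61 ⊕ 85 ⊕ 4D = A9.

P'[1] = 6A, P'[2] = 97, P'[3] = A9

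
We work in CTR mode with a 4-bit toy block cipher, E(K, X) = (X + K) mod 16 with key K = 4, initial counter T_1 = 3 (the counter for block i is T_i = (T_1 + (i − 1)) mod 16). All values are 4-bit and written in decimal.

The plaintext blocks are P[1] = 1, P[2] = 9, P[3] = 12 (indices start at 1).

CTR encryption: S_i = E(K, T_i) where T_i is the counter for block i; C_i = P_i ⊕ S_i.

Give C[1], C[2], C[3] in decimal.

C[1] = 6, C[2] = 1, C[3] = 5

C[1]: T = 3, S = E(K, T) = 7; 1 ⊕ 7 = 6.
C[2]: T = 4, S = E(K, T) = 8; 9 ⊕ 8 = 1.
C[3]: T = 5, S = E(K, T) = 9; 12 ⊕ 9 = 5.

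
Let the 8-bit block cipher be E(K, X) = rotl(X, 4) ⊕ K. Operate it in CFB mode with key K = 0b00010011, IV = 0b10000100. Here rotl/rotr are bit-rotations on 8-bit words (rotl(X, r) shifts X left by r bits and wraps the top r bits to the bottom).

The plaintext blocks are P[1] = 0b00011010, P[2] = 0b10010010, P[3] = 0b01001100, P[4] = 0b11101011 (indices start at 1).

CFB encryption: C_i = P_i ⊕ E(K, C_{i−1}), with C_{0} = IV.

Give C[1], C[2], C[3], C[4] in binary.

C[1]: E(K, 0b10000100) = 0b01011011; 0b00011010 ⊕ 0b01011011 = 0b01000001.
C[2]: E(K, 0b01000001) = 0b00000111; 0b10010010 ⊕ 0b00000111 = 0b10010101.
C[3]: E(K, 0b10010101) = 0b01001010; 0b01001100 ⊕ 0b01001010 = 0b00000110.
C[4]: E(K, 0b00000110) = 0b01110011; 0b11101011 ⊕ 0b01110011 = 0b10011000.

C[1] = 0b01000001, C[2] = 0b10010101, C[3] = 0b00000110, C[4] = 0b10011000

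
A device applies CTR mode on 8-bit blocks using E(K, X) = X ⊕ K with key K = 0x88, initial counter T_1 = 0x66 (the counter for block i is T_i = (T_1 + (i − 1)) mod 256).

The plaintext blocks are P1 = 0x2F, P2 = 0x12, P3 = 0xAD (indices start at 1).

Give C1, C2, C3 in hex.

C1 = 0xC1, C2 = 0xFD, C3 = 0x4D

CTR encryption: S_i = E(K, T_i) where T_i is the counter for block i; C_i = P_i ⊕ S_i.
C1: T = 0x66, S = E(K, T) = 0xEE; 0x2F ⊕ 0xEE = 0xC1.
C2: T = 0x67, S = E(K, T) = 0xEF; 0x12 ⊕ 0xEF = 0xFD.
C3: T = 0x68, S = E(K, T) = 0xE0; 0xAD ⊕ 0xE0 = 0x4D.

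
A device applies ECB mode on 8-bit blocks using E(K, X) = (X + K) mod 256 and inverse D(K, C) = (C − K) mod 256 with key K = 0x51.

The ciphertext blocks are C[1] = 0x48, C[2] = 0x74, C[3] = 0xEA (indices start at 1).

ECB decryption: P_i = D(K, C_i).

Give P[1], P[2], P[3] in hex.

P[1] = 0xF7, P[2] = 0x23, P[3] = 0x99

P[1]: D(K, 0x48) = 0xF7.
P[2]: D(K, 0x74) = 0x23.
P[3]: D(K, 0xEA) = 0x99.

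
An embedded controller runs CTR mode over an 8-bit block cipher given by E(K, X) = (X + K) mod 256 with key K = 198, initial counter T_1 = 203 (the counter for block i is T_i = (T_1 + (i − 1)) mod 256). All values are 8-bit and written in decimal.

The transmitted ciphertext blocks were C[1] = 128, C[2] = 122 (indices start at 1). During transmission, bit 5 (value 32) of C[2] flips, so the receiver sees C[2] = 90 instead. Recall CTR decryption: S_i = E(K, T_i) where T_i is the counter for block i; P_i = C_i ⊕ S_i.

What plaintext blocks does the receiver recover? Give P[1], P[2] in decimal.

P[1] = 17, P[2] = 200

Only C[2] changed, to 90. In CTR, a change in C_i flips the same bit in P_i only; the keystream is unaffected. Decrypting the received ciphertext:
P[1]: T = 203, S = E(K, T) = 145; 128 ⊕ 145 = 17.
P[2]: T = 204, S = E(K, T) = 146; 90 ⊕ 146 = 200.
Blocks that differ from the original plaintext: P[2].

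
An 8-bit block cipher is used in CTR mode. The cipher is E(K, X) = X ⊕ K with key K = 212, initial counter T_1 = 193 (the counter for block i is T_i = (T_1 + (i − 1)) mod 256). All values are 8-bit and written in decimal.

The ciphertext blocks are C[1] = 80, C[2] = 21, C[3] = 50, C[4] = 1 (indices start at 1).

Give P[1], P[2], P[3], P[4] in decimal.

CTR decryption: S_i = E(K, T_i) where T_i is the counter for block i; P_i = C_i ⊕ S_i.
P[1]: T = 193, S = E(K, T) = 21; 80 ⊕ 21 = 69.
P[2]: T = 194, S = E(K, T) = 22; 21 ⊕ 22 = 3.
P[3]: T = 195, S = E(K, T) = 23; 50 ⊕ 23 = 37.
P[4]: T = 196, S = E(K, T) = 16; 1 ⊕ 16 = 17.

P[1] = 69, P[2] = 3, P[3] = 37, P[4] = 17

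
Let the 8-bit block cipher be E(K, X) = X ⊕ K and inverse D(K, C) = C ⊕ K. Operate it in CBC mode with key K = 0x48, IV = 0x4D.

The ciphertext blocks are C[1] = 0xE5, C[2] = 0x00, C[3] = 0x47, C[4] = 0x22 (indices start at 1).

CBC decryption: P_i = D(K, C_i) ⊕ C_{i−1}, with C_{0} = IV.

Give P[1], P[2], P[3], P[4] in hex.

P[1] = 0xE0, P[2] = 0xAD, P[3] = 0x0F, P[4] = 0x2D

P[1]: D(K, 0xE5) = 0xAD; 0xAD ⊕ 0x4D = 0xE0.
P[2]: D(K, 0x00) = 0x48; 0x48 ⊕ 0xE5 = 0xAD.
P[3]: D(K, 0x47) = 0x0F; 0x0F ⊕ 0x00 = 0x0F.
P[4]: D(K, 0x22) = 0x6A; 0x6A ⊕ 0x47 = 0x2D.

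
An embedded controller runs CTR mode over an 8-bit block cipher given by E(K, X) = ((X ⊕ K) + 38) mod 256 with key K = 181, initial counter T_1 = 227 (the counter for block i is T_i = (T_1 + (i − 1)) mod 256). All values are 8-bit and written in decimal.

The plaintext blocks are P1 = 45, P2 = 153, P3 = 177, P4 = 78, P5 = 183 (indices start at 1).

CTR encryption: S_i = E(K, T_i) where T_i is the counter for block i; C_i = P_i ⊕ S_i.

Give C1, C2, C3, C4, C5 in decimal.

C1: T = 227, S = E(K, T) = 124; 45 ⊕ 124 = 81.
C2: T = 228, S = E(K, T) = 119; 153 ⊕ 119 = 238.
C3: T = 229, S = E(K, T) = 118; 177 ⊕ 118 = 199.
C4: T = 230, S = E(K, T) = 121; 78 ⊕ 121 = 55.
C5: T = 231, S = E(K, T) = 120; 183 ⊕ 120 = 207.

C1 = 81, C2 = 238, C3 = 199, C4 = 55, C5 = 207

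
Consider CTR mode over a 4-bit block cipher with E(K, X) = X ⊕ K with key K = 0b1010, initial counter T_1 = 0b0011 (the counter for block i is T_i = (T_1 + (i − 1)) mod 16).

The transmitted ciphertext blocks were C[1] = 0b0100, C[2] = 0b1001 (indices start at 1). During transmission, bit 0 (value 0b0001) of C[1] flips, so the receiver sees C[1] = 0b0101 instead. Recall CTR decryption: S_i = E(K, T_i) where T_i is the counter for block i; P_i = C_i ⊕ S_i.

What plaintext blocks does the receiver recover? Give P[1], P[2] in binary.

P[1] = 0b1100, P[2] = 0b0111

Only C[1] changed, to 0b0101. In CTR, a change in C_i flips the same bit in P_i only; the keystream is unaffected. Decrypting the received ciphertext:
P[1]: T = 0b0011, S = E(K, T) = 0b1001; 0b0101 ⊕ 0b1001 = 0b1100.
P[2]: T = 0b0100, S = E(K, T) = 0b1110; 0b1001 ⊕ 0b1110 = 0b0111.
Blocks that differ from the original plaintext: P[1].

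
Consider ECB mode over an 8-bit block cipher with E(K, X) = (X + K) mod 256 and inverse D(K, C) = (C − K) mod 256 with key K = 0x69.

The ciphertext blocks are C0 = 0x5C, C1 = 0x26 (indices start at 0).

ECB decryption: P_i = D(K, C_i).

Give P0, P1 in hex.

P0: D(K, 0x5C) = 0xF3.
P1: D(K, 0x26) = 0xBD.

P0 = 0xF3, P1 = 0xBD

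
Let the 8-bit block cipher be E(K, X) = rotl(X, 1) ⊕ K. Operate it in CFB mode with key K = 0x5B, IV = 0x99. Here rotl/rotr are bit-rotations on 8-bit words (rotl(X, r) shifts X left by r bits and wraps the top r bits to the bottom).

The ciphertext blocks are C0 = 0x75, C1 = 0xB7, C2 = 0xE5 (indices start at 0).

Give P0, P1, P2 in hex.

P0 = 0x1D, P1 = 0x06, P2 = 0xD1

CFB decryption: P_i = C_i ⊕ E(K, C_{i−1}), with C_{−1} = IV.
P0: E(K, 0x99) = 0x68; 0x75 ⊕ 0x68 = 0x1D.
P1: E(K, 0x75) = 0xB1; 0xB7 ⊕ 0xB1 = 0x06.
P2: E(K, 0xB7) = 0x34; 0xE5 ⊕ 0x34 = 0xD1.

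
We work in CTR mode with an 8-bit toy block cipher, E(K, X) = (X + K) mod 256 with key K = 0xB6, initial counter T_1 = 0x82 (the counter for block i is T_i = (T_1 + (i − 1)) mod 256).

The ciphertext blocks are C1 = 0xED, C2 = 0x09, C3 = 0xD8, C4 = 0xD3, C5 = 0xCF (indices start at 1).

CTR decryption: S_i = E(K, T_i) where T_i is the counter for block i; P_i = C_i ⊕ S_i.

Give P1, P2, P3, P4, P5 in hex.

P1: T = 0x82, S = E(K, T) = 0x38; 0xED ⊕ 0x38 = 0xD5.
P2: T = 0x83, S = E(K, T) = 0x39; 0x09 ⊕ 0x39 = 0x30.
P3: T = 0x84, S = E(K, T) = 0x3A; 0xD8 ⊕ 0x3A = 0xE2.
P4: T = 0x85, S = E(K, T) = 0x3B; 0xD3 ⊕ 0x3B = 0xE8.
P5: T = 0x86, S = E(K, T) = 0x3C; 0xCF ⊕ 0x3C = 0xF3.

P1 = 0xD5, P2 = 0x30, P3 = 0xE2, P4 = 0xE8, P5 = 0xF3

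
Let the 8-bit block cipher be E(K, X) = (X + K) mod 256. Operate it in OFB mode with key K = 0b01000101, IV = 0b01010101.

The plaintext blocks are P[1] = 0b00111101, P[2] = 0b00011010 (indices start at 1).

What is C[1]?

C[1] = 0b10100111

OFB encryption: S_i = E(K, S_{i−1}) with S_{0} = IV; C_i = P_i ⊕ S_i.
C[1]: S = E(K, 0b01010101) = 0b10011010; 0b00111101 ⊕ 0b10011010 = 0b10100111.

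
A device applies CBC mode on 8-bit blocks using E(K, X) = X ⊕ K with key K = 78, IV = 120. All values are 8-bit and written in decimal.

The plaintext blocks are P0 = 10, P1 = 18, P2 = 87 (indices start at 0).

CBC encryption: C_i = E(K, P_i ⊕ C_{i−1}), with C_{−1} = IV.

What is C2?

C0: P0 ⊕ 120 = 114; E(K, 114) = 60.
C1: P1 ⊕ 60 = 46; E(K, 46) = 96.
C2: P2 ⊕ 96 = 55; E(K, 55) = 121.

C2 = 121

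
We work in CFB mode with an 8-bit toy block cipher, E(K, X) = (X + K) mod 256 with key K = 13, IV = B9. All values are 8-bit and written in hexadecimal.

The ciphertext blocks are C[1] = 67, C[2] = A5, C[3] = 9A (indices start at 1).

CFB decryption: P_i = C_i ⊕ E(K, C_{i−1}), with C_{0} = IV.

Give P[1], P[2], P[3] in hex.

P[1] = AB, P[2] = DF, P[3] = 22

P[1]: E(K, B9) = CC; 67 ⊕ CC = AB.
P[2]: E(K, 67) = 7A; A5 ⊕ 7A = DF.
P[3]: E(K, A5) = B8; 9A ⊕ B8 = 22.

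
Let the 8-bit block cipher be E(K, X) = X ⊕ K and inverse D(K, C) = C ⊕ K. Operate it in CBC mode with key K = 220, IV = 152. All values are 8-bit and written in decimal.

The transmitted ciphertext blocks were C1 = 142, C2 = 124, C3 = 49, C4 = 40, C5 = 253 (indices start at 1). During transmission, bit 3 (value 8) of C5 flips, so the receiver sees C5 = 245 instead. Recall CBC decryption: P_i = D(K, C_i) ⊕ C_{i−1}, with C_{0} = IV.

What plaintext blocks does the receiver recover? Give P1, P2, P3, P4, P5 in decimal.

P1 = 202, P2 = 46, P3 = 145, P4 = 197, P5 = 1

Only C5 changed, to 245. In CBC, a change in C_i garbles P_i and flips the same bit in P_{i+1}. Decrypting the received ciphertext:
P1: D(K, 142) = 82; 82 ⊕ 152 = 202.
P2: D(K, 124) = 160; 160 ⊕ 142 = 46.
P3: D(K, 49) = 237; 237 ⊕ 124 = 145.
P4: D(K, 40) = 244; 244 ⊕ 49 = 197.
P5: D(K, 245) = 41; 41 ⊕ 40 = 1.
Blocks that differ from the original plaintext: P5.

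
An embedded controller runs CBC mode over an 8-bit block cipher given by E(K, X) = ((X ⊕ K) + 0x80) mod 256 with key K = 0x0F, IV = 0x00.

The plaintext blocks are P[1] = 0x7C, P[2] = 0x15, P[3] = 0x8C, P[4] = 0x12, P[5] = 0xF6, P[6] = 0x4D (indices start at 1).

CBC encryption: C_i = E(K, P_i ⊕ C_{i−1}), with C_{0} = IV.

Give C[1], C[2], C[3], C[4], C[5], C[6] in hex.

C[1]: P[1] ⊕ 0x00 = 0x7C; E(K, 0x7C) = 0xF3.
C[2]: P[2] ⊕ 0xF3 = 0xE6; E(K, 0xE6) = 0x69.
C[3]: P[3] ⊕ 0x69 = 0xE5; E(K, 0xE5) = 0x6A.
C[4]: P[4] ⊕ 0x6A = 0x78; E(K, 0x78) = 0xF7.
C[5]: P[5] ⊕ 0xF7 = 0x01; E(K, 0x01) = 0x8E.
C[6]: P[6] ⊕ 0x8E = 0xC3; E(K, 0xC3) = 0x4C.

C[1] = 0xF3, C[2] = 0x69, C[3] = 0x6A, C[4] = 0xF7, C[5] = 0x8E, C[6] = 0x4C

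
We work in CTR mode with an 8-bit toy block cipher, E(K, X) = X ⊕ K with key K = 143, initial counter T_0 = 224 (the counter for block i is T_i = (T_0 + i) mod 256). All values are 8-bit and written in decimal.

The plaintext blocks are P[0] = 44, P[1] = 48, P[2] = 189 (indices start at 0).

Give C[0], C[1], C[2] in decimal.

CTR encryption: S_i = E(K, T_i) where T_i is the counter for block i; C_i = P_i ⊕ S_i.
C[0]: T = 224, S = E(K, T) = 111; 44 ⊕ 111 = 67.
C[1]: T = 225, S = E(K, T) = 110; 48 ⊕ 110 = 94.
C[2]: T = 226, S = E(K, T) = 109; 189 ⊕ 109 = 208.

C[0] = 67, C[1] = 94, C[2] = 208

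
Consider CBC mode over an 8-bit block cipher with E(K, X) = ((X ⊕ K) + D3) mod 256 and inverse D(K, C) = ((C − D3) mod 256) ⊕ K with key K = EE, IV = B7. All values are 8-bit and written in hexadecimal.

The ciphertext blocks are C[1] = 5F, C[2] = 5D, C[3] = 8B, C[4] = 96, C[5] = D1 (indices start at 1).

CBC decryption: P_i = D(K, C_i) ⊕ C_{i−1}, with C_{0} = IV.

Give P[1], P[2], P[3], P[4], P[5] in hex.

P[1]: D(K, 5F) = 62; 62 ⊕ B7 = D5.
P[2]: D(K, 5D) = 64; 64 ⊕ 5F = 3B.
P[3]: D(K, 8B) = 56; 56 ⊕ 5D = 0B.
P[4]: D(K, 96) = 2D; 2D ⊕ 8B = A6.
P[5]: D(K, D1) = 10; 10 ⊕ 96 = 86.

P[1] = D5, P[2] = 3B, P[3] = 0B, P[4] = A6, P[5] = 86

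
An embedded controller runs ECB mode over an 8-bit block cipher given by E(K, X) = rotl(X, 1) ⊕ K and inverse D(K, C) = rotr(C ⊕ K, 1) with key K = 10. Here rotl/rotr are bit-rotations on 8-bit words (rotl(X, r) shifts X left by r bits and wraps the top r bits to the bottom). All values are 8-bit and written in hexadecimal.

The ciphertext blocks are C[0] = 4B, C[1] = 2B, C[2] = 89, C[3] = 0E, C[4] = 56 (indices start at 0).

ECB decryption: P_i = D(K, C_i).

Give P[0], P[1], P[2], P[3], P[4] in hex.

P[0]: D(K, 4B) = AD.
P[1]: D(K, 2B) = 9D.
P[2]: D(K, 89) = CC.
P[3]: D(K, 0E) = 0F.
P[4]: D(K, 56) = 23.

P[0] = AD, P[1] = 9D, P[2] = CC, P[3] = 0F, P[4] = 23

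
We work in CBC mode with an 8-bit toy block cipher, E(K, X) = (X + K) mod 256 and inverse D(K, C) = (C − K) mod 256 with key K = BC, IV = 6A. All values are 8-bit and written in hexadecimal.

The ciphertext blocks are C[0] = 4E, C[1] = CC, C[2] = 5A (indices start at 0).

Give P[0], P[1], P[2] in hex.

P[0] = F8, P[1] = 5E, P[2] = 52

CBC decryption: P_i = D(K, C_i) ⊕ C_{i−1}, with C_{−1} = IV.
P[0]: D(K, 4E) = 92; 92 ⊕ 6A = F8.
P[1]: D(K, CC) = 10; 10 ⊕ 4E = 5E.
P[2]: D(K, 5A) = 9E; 9E ⊕ CC = 52.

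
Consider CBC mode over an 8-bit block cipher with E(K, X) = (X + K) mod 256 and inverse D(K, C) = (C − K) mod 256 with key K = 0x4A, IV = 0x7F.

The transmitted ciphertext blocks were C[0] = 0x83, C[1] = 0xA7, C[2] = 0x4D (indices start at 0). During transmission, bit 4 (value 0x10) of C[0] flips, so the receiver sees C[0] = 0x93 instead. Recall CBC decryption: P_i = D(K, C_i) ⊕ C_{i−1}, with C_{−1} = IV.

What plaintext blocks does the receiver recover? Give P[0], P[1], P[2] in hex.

Only C[0] changed, to 0x93. In CBC, a change in C_i garbles P_i and flips the same bit in P_{i+1}. Decrypting the received ciphertext:
P[0]: D(K, 0x93) = 0x49; 0x49 ⊕ 0x7F = 0x36.
P[1]: D(K, 0xA7) = 0x5D; 0x5D ⊕ 0x93 = 0xCE.
P[2]: D(K, 0x4D) = 0x03; 0x03 ⊕ 0xA7 = 0xA4.
Blocks that differ from the original plaintext: P[0], P[1].

P[0] = 0x36, P[1] = 0xCE, P[2] = 0xA4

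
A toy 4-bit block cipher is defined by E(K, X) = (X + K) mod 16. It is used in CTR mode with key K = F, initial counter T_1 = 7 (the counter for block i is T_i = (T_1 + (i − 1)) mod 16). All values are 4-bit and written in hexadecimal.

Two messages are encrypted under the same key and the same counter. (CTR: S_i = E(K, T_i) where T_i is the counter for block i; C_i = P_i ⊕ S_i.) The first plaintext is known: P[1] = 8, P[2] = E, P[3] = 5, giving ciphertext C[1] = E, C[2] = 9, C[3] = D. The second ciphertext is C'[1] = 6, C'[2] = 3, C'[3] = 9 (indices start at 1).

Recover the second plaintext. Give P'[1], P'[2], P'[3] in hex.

In CTR with a reused counter, both messages share the same keystream S_i, so C_i ⊕ C'_i = P_i ⊕ P'_i and thus P'_i = P_i ⊕ C_i ⊕ C'_i.
P'[1]: 8 ⊕ E ⊕ 6 = 0.
P'[2]: E ⊕ 9 ⊕ 3 = 4.
P'[3]: 5 ⊕ D ⊕ 9 = 1.

P'[1] = 0, P'[2] = 4, P'[3] = 1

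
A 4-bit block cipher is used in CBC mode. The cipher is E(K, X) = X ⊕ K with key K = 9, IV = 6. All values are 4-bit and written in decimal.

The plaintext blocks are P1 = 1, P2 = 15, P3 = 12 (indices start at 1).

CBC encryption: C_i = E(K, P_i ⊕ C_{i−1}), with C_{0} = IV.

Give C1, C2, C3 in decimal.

C1 = 14, C2 = 8, C3 = 13

C1: P1 ⊕ 6 = 7; E(K, 7) = 14.
C2: P2 ⊕ 14 = 1; E(K, 1) = 8.
C3: P3 ⊕ 8 = 4; E(K, 4) = 13.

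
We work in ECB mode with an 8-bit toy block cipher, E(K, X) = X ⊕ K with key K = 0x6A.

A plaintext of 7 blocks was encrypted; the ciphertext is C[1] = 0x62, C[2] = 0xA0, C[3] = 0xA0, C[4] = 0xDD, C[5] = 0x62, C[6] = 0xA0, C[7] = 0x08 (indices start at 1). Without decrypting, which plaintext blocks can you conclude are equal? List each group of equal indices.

P[1] = P[5]; P[2] = P[3] = P[6]

ECB encrypts each block independently with the same key, so equal ciphertext blocks imply equal plaintext blocks.
C[1] = C[5] = 0x62, so P[1] = P[5].
C[2] = C[3] = C[6] = 0xA0, so P[2] = P[3] = P[6].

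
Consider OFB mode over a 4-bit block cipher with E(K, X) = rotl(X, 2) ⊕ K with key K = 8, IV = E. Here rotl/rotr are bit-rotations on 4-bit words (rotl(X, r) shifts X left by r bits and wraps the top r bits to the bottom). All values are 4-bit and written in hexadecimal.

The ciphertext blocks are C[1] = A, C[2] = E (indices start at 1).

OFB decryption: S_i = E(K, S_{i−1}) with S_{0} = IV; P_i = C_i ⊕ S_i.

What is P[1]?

P[1] = 9

P[1]: S = E(K, E) = 3; A ⊕ 3 = 9.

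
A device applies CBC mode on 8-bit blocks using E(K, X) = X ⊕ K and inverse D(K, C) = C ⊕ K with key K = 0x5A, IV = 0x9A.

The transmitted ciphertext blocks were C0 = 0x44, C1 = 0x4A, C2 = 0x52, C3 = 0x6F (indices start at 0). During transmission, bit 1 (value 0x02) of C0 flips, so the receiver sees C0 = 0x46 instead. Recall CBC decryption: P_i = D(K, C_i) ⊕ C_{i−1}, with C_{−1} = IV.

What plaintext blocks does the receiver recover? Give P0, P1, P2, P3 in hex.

P0 = 0x86, P1 = 0x56, P2 = 0x42, P3 = 0x67

Only C0 changed, to 0x46. In CBC, a change in C_i garbles P_i and flips the same bit in P_{i+1}. Decrypting the received ciphertext:
P0: D(K, 0x46) = 0x1C; 0x1C ⊕ 0x9A = 0x86.
P1: D(K, 0x4A) = 0x10; 0x10 ⊕ 0x46 = 0x56.
P2: D(K, 0x52) = 0x08; 0x08 ⊕ 0x4A = 0x42.
P3: D(K, 0x6F) = 0x35; 0x35 ⊕ 0x52 = 0x67.
Blocks that differ from the original plaintext: P0, P1.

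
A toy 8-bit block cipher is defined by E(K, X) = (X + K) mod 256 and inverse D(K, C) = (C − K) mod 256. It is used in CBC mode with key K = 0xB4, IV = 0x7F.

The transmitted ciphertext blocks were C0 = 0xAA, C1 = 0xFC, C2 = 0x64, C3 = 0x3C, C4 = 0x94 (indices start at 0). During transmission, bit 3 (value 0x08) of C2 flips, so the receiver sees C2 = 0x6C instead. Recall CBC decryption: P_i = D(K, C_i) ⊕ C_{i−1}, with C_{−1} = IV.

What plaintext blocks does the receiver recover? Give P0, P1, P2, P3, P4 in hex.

Only C2 changed, to 0x6C. In CBC, a change in C_i garbles P_i and flips the same bit in P_{i+1}. Decrypting the received ciphertext:
P0: D(K, 0xAA) = 0xF6; 0xF6 ⊕ 0x7F = 0x89.
P1: D(K, 0xFC) = 0x48; 0x48 ⊕ 0xAA = 0xE2.
P2: D(K, 0x6C) = 0xB8; 0xB8 ⊕ 0xFC = 0x44.
P3: D(K, 0x3C) = 0x88; 0x88 ⊕ 0x6C = 0xE4.
P4: D(K, 0x94) = 0xE0; 0xE0 ⊕ 0x3C = 0xDC.
Blocks that differ from the original plaintext: P2, P3.

P0 = 0x89, P1 = 0xE2, P2 = 0x44, P3 = 0xE4, P4 = 0xDC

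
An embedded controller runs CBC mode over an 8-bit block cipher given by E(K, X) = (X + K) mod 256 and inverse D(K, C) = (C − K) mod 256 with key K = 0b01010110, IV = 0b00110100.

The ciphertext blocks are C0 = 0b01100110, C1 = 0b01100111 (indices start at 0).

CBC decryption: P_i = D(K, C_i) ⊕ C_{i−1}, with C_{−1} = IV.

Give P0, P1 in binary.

P0 = 0b00100100, P1 = 0b01110111

P0: D(K, 0b01100110) = 0b00010000; 0b00010000 ⊕ 0b00110100 = 0b00100100.
P1: D(K, 0b01100111) = 0b00010001; 0b00010001 ⊕ 0b01100110 = 0b01110111.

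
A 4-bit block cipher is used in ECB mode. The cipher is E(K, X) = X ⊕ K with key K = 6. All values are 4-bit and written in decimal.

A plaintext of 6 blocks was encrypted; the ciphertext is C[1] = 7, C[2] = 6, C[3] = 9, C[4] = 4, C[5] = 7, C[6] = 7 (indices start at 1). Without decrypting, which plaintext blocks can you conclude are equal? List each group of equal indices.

ECB encrypts each block independently with the same key, so equal ciphertext blocks imply equal plaintext blocks.
C[1] = C[5] = C[6] = 7, so P[1] = P[5] = P[6].

P[1] = P[5] = P[6]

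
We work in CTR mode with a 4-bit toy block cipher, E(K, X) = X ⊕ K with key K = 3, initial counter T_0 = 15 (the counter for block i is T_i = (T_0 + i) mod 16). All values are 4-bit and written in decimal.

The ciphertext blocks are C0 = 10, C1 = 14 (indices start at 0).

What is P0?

P0 = 6

CTR decryption: S_i = E(K, T_i) where T_i is the counter for block i; P_i = C_i ⊕ S_i.
P0: T = 15, S = E(K, T) = 12; 10 ⊕ 12 = 6.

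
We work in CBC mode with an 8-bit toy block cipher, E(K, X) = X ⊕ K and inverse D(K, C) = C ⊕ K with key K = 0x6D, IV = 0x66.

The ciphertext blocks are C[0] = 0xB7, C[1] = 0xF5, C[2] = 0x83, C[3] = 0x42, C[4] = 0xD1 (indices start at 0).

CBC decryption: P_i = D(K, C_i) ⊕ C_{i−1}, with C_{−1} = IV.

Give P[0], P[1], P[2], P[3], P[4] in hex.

P[0] = 0xBC, P[1] = 0x2F, P[2] = 0x1B, P[3] = 0xAC, P[4] = 0xFE

P[0]: D(K, 0xB7) = 0xDA; 0xDA ⊕ 0x66 = 0xBC.
P[1]: D(K, 0xF5) = 0x98; 0x98 ⊕ 0xB7 = 0x2F.
P[2]: D(K, 0x83) = 0xEE; 0xEE ⊕ 0xF5 = 0x1B.
P[3]: D(K, 0x42) = 0x2F; 0x2F ⊕ 0x83 = 0xAC.
P[4]: D(K, 0xD1) = 0xBC; 0xBC ⊕ 0x42 = 0xFE.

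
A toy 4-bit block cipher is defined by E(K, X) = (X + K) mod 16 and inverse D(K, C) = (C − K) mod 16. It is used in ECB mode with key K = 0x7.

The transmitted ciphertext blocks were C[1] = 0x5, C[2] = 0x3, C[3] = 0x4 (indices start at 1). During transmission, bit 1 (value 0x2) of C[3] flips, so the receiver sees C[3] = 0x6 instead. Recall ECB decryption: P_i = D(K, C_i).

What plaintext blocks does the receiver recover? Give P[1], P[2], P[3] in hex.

P[1] = 0xE, P[2] = 0xC, P[3] = 0xF

Only C[3] changed, to 0x6. In ECB, a change in C_i affects only P_i. Decrypting the received ciphertext:
P[1]: D(K, 0x5) = 0xE.
P[2]: D(K, 0x3) = 0xC.
P[3]: D(K, 0x6) = 0xF.
Blocks that differ from the original plaintext: P[3].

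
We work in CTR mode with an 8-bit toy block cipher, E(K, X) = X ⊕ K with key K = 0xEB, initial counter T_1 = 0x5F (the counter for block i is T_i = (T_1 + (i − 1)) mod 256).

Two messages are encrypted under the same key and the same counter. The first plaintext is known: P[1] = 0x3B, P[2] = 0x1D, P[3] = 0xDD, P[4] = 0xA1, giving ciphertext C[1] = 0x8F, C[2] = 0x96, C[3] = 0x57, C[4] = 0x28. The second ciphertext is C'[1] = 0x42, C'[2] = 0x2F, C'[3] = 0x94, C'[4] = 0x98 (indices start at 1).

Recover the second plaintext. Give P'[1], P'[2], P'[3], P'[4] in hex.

In CTR with a reused counter, both messages share the same keystream S_i, so C_i ⊕ C'_i = P_i ⊕ P'_i and thus P'_i = P_i ⊕ C_i ⊕ C'_i.
P'[1]: 0x3B ⊕ 0x8F ⊕ 0x42 = 0xF6.
P'[2]: 0x1D ⊕ 0x96 ⊕ 0x2F = 0xA4.
P'[3]: 0xDD ⊕ 0x57 ⊕ 0x94 = 0x1E.
P'[4]: 0xA1 ⊕ 0x28 ⊕ 0x98 = 0x11.

P'[1] = 0xF6, P'[2] = 0xA4, P'[3] = 0x1E, P'[4] = 0x11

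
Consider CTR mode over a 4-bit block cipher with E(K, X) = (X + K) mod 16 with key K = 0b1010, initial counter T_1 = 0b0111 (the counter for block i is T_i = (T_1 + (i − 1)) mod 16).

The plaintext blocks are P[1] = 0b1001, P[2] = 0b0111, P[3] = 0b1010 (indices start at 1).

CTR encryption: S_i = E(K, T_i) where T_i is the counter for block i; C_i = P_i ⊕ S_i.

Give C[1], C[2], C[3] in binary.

C[1] = 0b1000, C[2] = 0b0101, C[3] = 0b1001

C[1]: T = 0b0111, S = E(K, T) = 0b0001; 0b1001 ⊕ 0b0001 = 0b1000.
C[2]: T = 0b1000, S = E(K, T) = 0b0010; 0b0111 ⊕ 0b0010 = 0b0101.
C[3]: T = 0b1001, S = E(K, T) = 0b0011; 0b1010 ⊕ 0b0011 = 0b1001.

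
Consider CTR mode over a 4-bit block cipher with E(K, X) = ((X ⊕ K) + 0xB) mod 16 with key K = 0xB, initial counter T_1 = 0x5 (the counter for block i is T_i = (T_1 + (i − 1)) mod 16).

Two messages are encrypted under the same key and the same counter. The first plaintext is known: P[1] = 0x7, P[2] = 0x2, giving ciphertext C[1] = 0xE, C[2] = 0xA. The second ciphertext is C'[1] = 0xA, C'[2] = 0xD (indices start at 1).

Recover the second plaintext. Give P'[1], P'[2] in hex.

In CTR with a reused counter, both messages share the same keystream S_i, so C_i ⊕ C'_i = P_i ⊕ P'_i and thus P'_i = P_i ⊕ C_i ⊕ C'_i.
P'[1]: 0x7 ⊕ 0xE ⊕ 0xA = 0x3.
P'[2]: 0x2 ⊕ 0xA ⊕ 0xD = 0x5.

P'[1] = 0x3, P'[2] = 0x5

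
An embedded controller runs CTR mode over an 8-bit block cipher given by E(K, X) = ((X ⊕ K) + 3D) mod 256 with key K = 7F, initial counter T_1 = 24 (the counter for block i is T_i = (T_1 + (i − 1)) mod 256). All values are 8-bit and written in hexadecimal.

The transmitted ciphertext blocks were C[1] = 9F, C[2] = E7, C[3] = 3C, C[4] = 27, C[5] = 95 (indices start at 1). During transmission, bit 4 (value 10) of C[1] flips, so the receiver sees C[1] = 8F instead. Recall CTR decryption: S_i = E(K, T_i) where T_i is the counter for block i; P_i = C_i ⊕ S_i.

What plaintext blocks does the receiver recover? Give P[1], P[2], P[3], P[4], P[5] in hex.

Only C[1] changed, to 8F. In CTR, a change in C_i flips the same bit in P_i only; the keystream is unaffected. Decrypting the received ciphertext:
P[1]: T = 24, S = E(K, T) = 98; 8F ⊕ 98 = 17.
P[2]: T = 25, S = E(K, T) = 97; E7 ⊕ 97 = 70.
P[3]: T = 26, S = E(K, T) = 96; 3C ⊕ 96 = AA.
P[4]: T = 27, S = E(K, T) = 95; 27 ⊕ 95 = B2.
P[5]: T = 28, S = E(K, T) = 94; 95 ⊕ 94 = 01.
Blocks that differ from the original plaintext: P[1].

P[1] = 17, P[2] = 70, P[3] = AA, P[4] = B2, P[5] = 01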